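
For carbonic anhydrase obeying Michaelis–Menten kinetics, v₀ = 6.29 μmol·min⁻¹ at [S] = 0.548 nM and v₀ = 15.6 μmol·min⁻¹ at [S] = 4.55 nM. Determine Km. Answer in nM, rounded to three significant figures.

1.16 nM

From v = Vmax[S]/(Km+[S]), each point gives Vmax = v(Km+[S])/[S].
Equating: 6.29(Km+0.548)/0.548 = 15.6(Km+4.55)/4.55.
11.48·Km + 6.29 = 3.429·Km + 15.6, so (11.48 − 3.429)·Km = 15.6 − 6.29.
Km = 9.310/8.050 = 1.16 nM; then Vmax = 6.29(1.16+0.548)/0.548 = 19.6 μmol·min⁻¹.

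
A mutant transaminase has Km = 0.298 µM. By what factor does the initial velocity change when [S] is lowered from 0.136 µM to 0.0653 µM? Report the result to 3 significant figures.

The fractional saturations are [S]/(Km+[S]) = 0.136/0.4340 = 0.3134 and 0.0653/0.3633 = 0.1797.
v₂/v₁ is just their ratio: 0.1797/0.3134 = 0.574.

0.574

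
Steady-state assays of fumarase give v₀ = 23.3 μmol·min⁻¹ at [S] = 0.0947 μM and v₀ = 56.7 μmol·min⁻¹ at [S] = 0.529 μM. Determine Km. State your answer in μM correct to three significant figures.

From v = Vmax[S]/(Km+[S]), each point gives Vmax = v(Km+[S])/[S].
Equating: 23.3(Km+0.0947)/0.0947 = 56.7(Km+0.529)/0.529.
246.0·Km + 23.3 = 107.2·Km + 56.7, so (246.0 − 107.2)·Km = 56.7 − 23.3.
Km = 33.40/138.9 = 0.241 μM; then Vmax = 23.3(0.241+0.0947)/0.0947 = 82.5 μmol·min⁻¹.

0.241 μM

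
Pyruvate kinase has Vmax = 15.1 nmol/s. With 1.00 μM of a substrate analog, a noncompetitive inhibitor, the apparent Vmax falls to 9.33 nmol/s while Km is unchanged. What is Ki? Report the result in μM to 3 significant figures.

1.62 μM

Noncompetitive: Vmax,app = Vmax/α with α = 1 + [I]/Ki.
α = Vmax/Vmax,app = 15.1/9.33 = 1.618.
Since α = 1 + [I]/Ki, [I]/Ki = 1.618 − 1 = 0.6184 and Ki = 1.00/0.6184 = 1.62 μM.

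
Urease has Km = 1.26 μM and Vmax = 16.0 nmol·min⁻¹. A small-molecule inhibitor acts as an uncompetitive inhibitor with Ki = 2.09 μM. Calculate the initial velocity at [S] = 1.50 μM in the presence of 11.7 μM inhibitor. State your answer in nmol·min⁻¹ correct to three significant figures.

2.15 nmol·min⁻¹

α = 1 + [I]/Ki = 1 + 11.7/2.09 = 6.598.
For an uncompetitive inhibitor, both parameters are divided by α, giving Vmax/α and Km/α: Km,app = 0.191 μM, Vmax,app = 2.42 nmol·min⁻¹.
v = Vmax,app·[S]/(Km,app + [S]) = 2.42 × 1.50/(0.191 + 1.50) = 2.15 nmol·min⁻¹.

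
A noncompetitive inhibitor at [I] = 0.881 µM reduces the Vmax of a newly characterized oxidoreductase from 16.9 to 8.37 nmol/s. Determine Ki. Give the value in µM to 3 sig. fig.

0.864 µM

Noncompetitive: Vmax,app = Vmax/α with α = 1 + [I]/Ki.
α = Vmax/Vmax,app = 16.9/8.37 = 2.019.
Ki = [I]/(α − 1) = 0.881/1.019 = 0.864 µM.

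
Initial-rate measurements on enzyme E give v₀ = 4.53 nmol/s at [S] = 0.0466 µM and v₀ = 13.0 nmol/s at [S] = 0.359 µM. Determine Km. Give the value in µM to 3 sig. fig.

0.139 µM

From v = Vmax[S]/(Km+[S]), each point gives Vmax = v(Km+[S])/[S].
Equating: 4.53(Km+0.0466)/0.0466 = 13.0(Km+0.359)/0.359.
97.21·Km + 4.53 = 36.21·Km + 13.0, so (97.21 − 36.21)·Km = 13.0 − 4.53.
Km = 8.470/61.00 = 0.139 µM; then Vmax = 4.53(0.139+0.0466)/0.0466 = 18.0 nmol/s.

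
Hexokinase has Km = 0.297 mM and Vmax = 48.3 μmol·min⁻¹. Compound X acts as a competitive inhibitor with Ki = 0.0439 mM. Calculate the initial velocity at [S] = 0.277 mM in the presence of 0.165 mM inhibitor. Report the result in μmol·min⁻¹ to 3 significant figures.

7.92 μmol·min⁻¹

With α = 1 + [I]/Ki = 1 + 0.165/0.0439 = 4.759, the competitive rate law is v = Vmax[S] / (αKm + [S]).
v = 48.3×0.277 / (4.759×0.297 + 0.277) = 13.38/1.690 = 7.92 μmol·min⁻¹.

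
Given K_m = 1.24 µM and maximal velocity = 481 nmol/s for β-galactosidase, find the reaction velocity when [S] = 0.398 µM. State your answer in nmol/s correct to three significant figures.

v = Vmax·[S]/(Km + [S]) = 481 × 0.398 / (1.24 + 0.398)
  = 191.4 / 1.638 = 117 nmol/s.

117 nmol/s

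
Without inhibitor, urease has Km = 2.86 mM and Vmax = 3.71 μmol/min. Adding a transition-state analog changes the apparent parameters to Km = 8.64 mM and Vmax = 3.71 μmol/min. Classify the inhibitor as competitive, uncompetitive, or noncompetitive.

competitive

Km increases (2.86 → 8.64 mM) while Vmax is unchanged — the hallmark of competitive inhibition.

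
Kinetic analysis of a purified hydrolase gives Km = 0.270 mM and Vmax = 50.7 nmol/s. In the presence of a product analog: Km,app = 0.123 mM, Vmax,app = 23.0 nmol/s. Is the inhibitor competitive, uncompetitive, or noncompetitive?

uncompetitive

Both Km and Vmax decrease by the same factor (~2.20-fold) — characteristic of uncompetitive inhibition.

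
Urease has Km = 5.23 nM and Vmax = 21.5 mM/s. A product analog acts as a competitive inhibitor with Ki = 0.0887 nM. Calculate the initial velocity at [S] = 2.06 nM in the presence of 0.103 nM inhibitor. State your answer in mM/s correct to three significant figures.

3.31 mM/s

α = 1 + [I]/Ki = 1 + 0.103/0.0887 = 2.161.
For a competitive inhibitor, Vmax is unchanged and the apparent Km becomes α·Km: Km,app = 11.3 nM, Vmax,app = 21.5 mM/s.
v = Vmax,app·[S]/(Km,app + [S]) = 21.5 × 2.06/(11.3 + 2.06) = 3.31 mM/s.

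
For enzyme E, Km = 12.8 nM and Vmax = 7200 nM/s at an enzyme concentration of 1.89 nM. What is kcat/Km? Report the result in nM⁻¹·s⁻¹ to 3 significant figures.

298 nM⁻¹·s⁻¹

kcat = Vmax/[E]total = 7200/1.89 = 3810 s⁻¹.
kcat/Km = 3810/12.8 = 298 nM⁻¹·s⁻¹.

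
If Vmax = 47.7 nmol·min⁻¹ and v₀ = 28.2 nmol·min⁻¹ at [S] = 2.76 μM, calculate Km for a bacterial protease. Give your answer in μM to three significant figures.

1.91 μM

v/Vmax = 28.2/47.7 = 0.5912 = [S]/(Km+[S]).
So Km + [S] = [S]/0.5912 = 4.669 μM, giving Km = 4.669 − 2.76 = 1.91 μM.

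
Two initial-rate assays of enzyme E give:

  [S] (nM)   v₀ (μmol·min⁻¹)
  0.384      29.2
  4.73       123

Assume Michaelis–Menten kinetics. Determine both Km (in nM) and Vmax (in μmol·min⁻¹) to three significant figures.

From v = Vmax[S]/(Km+[S]), each point gives Vmax = v(Km+[S])/[S].
Equating: 29.2(Km+0.384)/0.384 = 123(Km+4.73)/4.73.
76.04·Km + 29.2 = 26.00·Km + 123, so (76.04 − 26.00)·Km = 123 − 29.2.
Km = 93.80/50.04 = 1.87 nM; then Vmax = 29.2(1.87+0.384)/0.384 = 172 μmol·min⁻¹.

Km = 1.87 nM; Vmax = 172 μmol·min⁻¹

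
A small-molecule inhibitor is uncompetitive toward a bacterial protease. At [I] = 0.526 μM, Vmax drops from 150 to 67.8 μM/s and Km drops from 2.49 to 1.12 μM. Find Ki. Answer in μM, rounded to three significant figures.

Uncompetitive: Vmax,app = Vmax/α (and Km,app = Km/α) with α = 1 + [I]/Ki.
α = Vmax/Vmax,app = 150/67.8 = 2.212.
Since α = 1 + [I]/Ki, [I]/Ki = 2.212 − 1 = 1.212 and Ki = 0.526/1.212 = 0.434 μM.

0.434 μM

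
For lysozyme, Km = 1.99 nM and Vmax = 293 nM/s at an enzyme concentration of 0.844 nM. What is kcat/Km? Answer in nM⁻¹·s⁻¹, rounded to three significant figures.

174 nM⁻¹·s⁻¹

kcat = Vmax/[E]total = 293/0.844 = 347 s⁻¹.
kcat/Km = 347/1.99 = 174 nM⁻¹·s⁻¹.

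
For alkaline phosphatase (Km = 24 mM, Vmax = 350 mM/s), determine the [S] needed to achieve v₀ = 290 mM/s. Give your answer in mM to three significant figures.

116 mM

The required fractional saturation is v/Vmax = 290/350 = 0.8286.
Then [S]/(Km+[S]) = 0.8286 ⇒ [S] = 24 × 0.8286/(1 − 0.8286) = 116 mM.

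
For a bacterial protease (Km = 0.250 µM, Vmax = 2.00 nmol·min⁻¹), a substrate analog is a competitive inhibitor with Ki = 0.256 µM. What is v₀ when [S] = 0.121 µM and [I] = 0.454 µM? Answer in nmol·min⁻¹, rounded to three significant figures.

With α = 1 + [I]/Ki = 1 + 0.454/0.256 = 2.773, the competitive rate law is v = Vmax[S] / (αKm + [S]).
v = 2.00×0.121 / (2.773×0.250 + 0.121) = 0.2420/0.8144 = 0.297 nmol·min⁻¹.

0.297 nmol·min⁻¹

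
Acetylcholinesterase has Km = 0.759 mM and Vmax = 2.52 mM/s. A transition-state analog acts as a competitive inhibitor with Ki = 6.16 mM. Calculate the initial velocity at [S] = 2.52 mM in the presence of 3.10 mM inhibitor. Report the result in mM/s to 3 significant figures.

With α = 1 + [I]/Ki = 1 + 3.10/6.16 = 1.503, the competitive rate law is v = Vmax[S] / (αKm + [S]).
v = 2.52×2.52 / (1.503×0.759 + 2.52) = 6.350/3.661 = 1.73 mM/s.

1.73 mM/s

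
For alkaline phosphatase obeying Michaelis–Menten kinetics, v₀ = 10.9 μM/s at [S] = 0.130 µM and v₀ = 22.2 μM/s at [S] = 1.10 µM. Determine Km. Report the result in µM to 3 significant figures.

0.177 µM

From v = Vmax[S]/(Km+[S]), each point gives Vmax = v(Km+[S])/[S].
Equating: 10.9(Km+0.130)/0.130 = 22.2(Km+1.10)/1.10.
83.85·Km + 10.9 = 20.18·Km + 22.2, so (83.85 − 20.18)·Km = 22.2 − 10.9.
Km = 11.30/63.66 = 0.177 µM; then Vmax = 10.9(0.177+0.130)/0.130 = 25.8 μM/s.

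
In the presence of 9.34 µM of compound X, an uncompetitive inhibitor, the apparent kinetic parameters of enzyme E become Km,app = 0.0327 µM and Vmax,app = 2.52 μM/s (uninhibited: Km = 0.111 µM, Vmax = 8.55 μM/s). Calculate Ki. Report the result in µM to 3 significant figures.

Uncompetitive: Vmax,app = Vmax/α (and Km,app = Km/α) with α = 1 + [I]/Ki.
α = Vmax/Vmax,app = 8.55/2.52 = 3.393.
Ki = [I]/(α − 1) = 9.34/2.393 = 3.90 µM.

3.90 µM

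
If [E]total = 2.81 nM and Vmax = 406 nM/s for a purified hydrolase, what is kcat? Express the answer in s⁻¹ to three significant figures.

144 s⁻¹

kcat = Vmax/[E]total = 406 nM/s / 2.81 nM = 144 s⁻¹.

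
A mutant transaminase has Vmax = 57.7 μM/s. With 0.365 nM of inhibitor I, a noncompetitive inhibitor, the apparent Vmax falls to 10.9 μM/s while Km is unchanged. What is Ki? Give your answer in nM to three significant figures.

Noncompetitive: Vmax,app = Vmax/α with α = 1 + [I]/Ki.
α = Vmax/Vmax,app = 57.7/10.9 = 5.294.
Since α = 1 + [I]/Ki, [I]/Ki = 5.294 − 1 = 4.294 and Ki = 0.365/4.294 = 0.0850 nM.

0.0850 nM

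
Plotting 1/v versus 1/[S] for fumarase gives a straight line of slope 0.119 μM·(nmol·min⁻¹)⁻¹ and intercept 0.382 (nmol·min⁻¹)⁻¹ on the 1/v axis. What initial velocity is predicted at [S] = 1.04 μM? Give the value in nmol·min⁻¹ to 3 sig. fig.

2.01 nmol·min⁻¹

The y-intercept is 1/Vmax, so Vmax = 1/0.382 = 2.62 nmol·min⁻¹.
The slope is Km/Vmax, so Km = 0.119 × 2.62 = 0.312 μM.
Then v = 2.62 × 1.04/(0.312 + 1.04) = 2.01 nmol·min⁻¹.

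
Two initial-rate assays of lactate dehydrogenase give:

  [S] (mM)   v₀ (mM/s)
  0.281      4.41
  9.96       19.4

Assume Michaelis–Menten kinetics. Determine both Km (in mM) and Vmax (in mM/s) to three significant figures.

Km = 1.09 mM; Vmax = 21.5 mM/s

In reciprocal form, 1/v = (Km/Vmax)·(1/[S]) + 1/Vmax. The two points give (1/[S], 1/v) = (3.559, 0.2268) and (0.1004, 0.05155).
Slope = (0.2268 − 0.05155)/(3.559 − 0.1004) = 0.05066; intercept = 0.2268 − 0.05066×3.559 = 0.04646.
Vmax = 1/intercept = 21.5 mM/s; Km = slope × Vmax = 0.05066 × 21.5 = 1.09 mM.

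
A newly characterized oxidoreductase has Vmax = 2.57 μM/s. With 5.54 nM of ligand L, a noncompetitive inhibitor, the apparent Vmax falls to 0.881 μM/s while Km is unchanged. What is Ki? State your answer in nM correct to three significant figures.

2.89 nM

Noncompetitive: Vmax,app = Vmax/α with α = 1 + [I]/Ki.
α = Vmax/Vmax,app = 2.57/0.881 = 2.917.
Since α = 1 + [I]/Ki, [I]/Ki = 2.917 − 1 = 1.917 and Ki = 5.54/1.917 = 2.89 nM.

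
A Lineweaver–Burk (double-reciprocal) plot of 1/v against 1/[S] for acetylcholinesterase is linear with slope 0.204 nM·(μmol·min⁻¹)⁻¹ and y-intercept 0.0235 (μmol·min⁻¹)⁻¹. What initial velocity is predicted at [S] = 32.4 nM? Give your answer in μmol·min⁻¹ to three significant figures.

The y-intercept is 1/Vmax, so Vmax = 1/0.0235 = 42.6 μmol·min⁻¹.
The slope is Km/Vmax, so Km = 0.204 × 42.6 = 8.68 nM.
Then v = 42.6 × 32.4/(8.68 + 32.4) = 33.6 μmol·min⁻¹.

33.6 μmol·min⁻¹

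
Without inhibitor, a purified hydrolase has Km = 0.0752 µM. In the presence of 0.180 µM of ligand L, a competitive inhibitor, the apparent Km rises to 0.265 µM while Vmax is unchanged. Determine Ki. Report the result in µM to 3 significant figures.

0.0713 µM

Competitive: Km,app = α·Km with α = 1 + [I]/Ki.
α = Km,app/Km = 0.265/0.0752 = 3.524.
Since α = 1 + [I]/Ki, [I]/Ki = 3.524 − 1 = 2.524 and Ki = 0.180/2.524 = 0.0713 µM.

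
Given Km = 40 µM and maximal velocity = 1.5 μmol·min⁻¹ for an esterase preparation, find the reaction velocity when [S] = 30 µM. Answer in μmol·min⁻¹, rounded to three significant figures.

0.643 μmol·min⁻¹

v = Vmax·[S]/(Km + [S]) = 1.5 × 30 / (40 + 30)
  = 45.00 / 70.00 = 0.643 μmol·min⁻¹.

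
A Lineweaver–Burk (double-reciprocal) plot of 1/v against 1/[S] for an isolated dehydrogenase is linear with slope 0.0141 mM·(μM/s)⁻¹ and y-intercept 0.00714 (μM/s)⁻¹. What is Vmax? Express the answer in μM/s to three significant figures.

The y-intercept of a Lineweaver–Burk plot equals 1/Vmax, so Vmax = 1/0.00714 = 140 μM/s.

140 μM/s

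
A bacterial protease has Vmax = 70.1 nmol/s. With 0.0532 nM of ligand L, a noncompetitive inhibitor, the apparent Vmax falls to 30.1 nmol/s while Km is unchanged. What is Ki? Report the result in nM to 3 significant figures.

0.0400 nM

Noncompetitive: Vmax,app = Vmax/α with α = 1 + [I]/Ki.
α = Vmax/Vmax,app = 70.1/30.1 = 2.329.
Since α = 1 + [I]/Ki, [I]/Ki = 2.329 − 1 = 1.329 and Ki = 0.0532/1.329 = 0.0400 nM.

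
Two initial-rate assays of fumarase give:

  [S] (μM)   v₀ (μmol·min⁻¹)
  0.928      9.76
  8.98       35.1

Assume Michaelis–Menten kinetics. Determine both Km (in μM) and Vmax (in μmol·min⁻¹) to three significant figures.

Km = 3.83 μM; Vmax = 50.1 μmol·min⁻¹

From v = Vmax[S]/(Km+[S]), each point gives Vmax = v(Km+[S])/[S].
Equating: 9.76(Km+0.928)/0.928 = 35.1(Km+8.98)/8.98.
10.52·Km + 9.76 = 3.909·Km + 35.1, so (10.52 − 3.909)·Km = 35.1 − 9.76.
Km = 25.34/6.609 = 3.83 μM; then Vmax = 9.76(3.83+0.928)/0.928 = 50.1 μmol·min⁻¹.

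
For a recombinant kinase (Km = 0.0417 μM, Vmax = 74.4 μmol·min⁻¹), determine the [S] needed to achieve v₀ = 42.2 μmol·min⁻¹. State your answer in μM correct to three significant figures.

0.0547 μM

The required fractional saturation is v/Vmax = 42.2/74.4 = 0.5672.
Then [S]/(Km+[S]) = 0.5672 ⇒ [S] = 0.0417 × 0.5672/(1 − 0.5672) = 0.0547 μM.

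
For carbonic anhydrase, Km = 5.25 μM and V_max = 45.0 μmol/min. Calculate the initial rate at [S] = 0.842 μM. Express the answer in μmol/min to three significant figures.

6.22 μmol/min

[S]/(Km+[S]) = 0.842/6.092 = 0.1382, the fractional saturation.
v = 0.1382 × Vmax = 0.1382 × 45.0 = 6.22 μmol/min.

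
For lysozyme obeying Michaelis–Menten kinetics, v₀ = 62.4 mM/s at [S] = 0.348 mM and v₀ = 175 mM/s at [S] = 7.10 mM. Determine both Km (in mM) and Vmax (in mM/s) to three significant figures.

From v = Vmax[S]/(Km+[S]), each point gives Vmax = v(Km+[S])/[S].
Equating: 62.4(Km+0.348)/0.348 = 175(Km+7.10)/7.10.
179.3·Km + 62.4 = 24.65·Km + 175, so (179.3 − 24.65)·Km = 175 − 62.4.
Km = 112.6/154.7 = 0.728 mM; then Vmax = 62.4(0.728+0.348)/0.348 = 193 mM/s.

Km = 0.728 mM; Vmax = 193 mM/s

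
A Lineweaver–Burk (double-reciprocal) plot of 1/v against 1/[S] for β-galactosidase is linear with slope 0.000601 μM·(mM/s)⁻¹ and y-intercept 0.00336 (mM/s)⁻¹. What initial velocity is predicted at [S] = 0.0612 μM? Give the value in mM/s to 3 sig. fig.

75.9 mM/s

The y-intercept is 1/Vmax, so Vmax = 1/0.00336 = 298 mM/s.
The slope is Km/Vmax, so Km = 0.000601 × 298 = 0.179 μM.
Then v = 298 × 0.0612/(0.179 + 0.0612) = 75.9 mM/s.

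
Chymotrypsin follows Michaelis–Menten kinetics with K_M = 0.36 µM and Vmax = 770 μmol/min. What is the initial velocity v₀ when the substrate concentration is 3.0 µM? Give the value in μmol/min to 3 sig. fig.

688 μmol/min

v = Vmax·[S]/(Km + [S]) = 770 × 3.0 / (0.36 + 3.0)
  = 2310 / 3.360 = 688 μmol/min.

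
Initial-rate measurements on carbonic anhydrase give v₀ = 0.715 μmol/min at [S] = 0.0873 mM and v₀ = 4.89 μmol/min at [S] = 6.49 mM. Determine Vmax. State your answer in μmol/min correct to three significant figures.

From v = Vmax[S]/(Km+[S]), each point gives Vmax = v(Km+[S])/[S].
Equating: 0.715(Km+0.0873)/0.0873 = 4.89(Km+6.49)/6.49.
8.190·Km + 0.715 = 0.7535·Km + 4.89, so (8.190 − 0.7535)·Km = 4.89 − 0.715.
Km = 4.175/7.437 = 0.561 mM; then Vmax = 0.715(0.561+0.0873)/0.0873 = 5.31 μmol/min.

5.31 μmol/min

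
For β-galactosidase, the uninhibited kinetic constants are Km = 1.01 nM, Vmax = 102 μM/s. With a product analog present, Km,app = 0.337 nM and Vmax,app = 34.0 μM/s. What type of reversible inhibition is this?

uncompetitive

Both Km and Vmax decrease by the same factor (~3.00-fold) — characteristic of uncompetitive inhibition.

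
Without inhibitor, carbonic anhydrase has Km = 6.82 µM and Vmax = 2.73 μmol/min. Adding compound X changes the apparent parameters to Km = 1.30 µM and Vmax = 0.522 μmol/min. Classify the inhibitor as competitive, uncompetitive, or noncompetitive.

Both Km and Vmax decrease by the same factor (~5.23-fold) — characteristic of uncompetitive inhibition.

uncompetitive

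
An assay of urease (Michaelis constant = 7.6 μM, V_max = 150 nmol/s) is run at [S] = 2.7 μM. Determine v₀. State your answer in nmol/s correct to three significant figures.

39.3 nmol/s

[S]/(Km+[S]) = 2.7/10.30 = 0.2621, the fractional saturation.
v = 0.2621 × Vmax = 0.2621 × 150 = 39.3 nmol/s.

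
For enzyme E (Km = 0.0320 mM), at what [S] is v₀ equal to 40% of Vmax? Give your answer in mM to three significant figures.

0.0213 mM

v/Vmax = [S]/(Km+[S]) = 0.4, so [S] = Km·0.4/(1 − 0.4) = 0.0320 × 0.6667.
[S] = 0.0213 mM.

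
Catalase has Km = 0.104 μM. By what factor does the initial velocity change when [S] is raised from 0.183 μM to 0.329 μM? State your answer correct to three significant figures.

The fractional saturations are [S]/(Km+[S]) = 0.183/0.2870 = 0.6376 and 0.329/0.4330 = 0.7598.
v₂/v₁ is just their ratio: 0.7598/0.6376 = 1.19.

1.19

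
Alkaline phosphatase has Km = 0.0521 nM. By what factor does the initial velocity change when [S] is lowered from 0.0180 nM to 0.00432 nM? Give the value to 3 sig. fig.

The fractional saturations are [S]/(Km+[S]) = 0.0180/0.07010 = 0.2568 and 0.00432/0.05642 = 0.07657.
v₂/v₁ is just their ratio: 0.07657/0.2568 = 0.298.

0.298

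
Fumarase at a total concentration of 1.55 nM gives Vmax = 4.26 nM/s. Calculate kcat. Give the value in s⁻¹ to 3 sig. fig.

2.75 s⁻¹

kcat = Vmax/[E]total = 4.26 nM/s / 1.55 nM = 2.75 s⁻¹.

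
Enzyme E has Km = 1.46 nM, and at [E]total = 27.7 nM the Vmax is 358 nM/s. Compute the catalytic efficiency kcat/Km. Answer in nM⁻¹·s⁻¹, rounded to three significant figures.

8.85 nM⁻¹·s⁻¹

kcat = Vmax/[E]total = 358/27.7 = 12.9 s⁻¹.
kcat/Km = 12.9/1.46 = 8.85 nM⁻¹·s⁻¹.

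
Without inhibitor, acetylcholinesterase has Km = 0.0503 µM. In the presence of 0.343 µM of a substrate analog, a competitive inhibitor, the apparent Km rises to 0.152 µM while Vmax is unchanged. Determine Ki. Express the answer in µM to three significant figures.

Competitive: Km,app = α·Km with α = 1 + [I]/Ki.
α = Km,app/Km = 0.152/0.0503 = 3.022.
Ki = [I]/(α − 1) = 0.343/2.022 = 0.170 µM.

0.170 µM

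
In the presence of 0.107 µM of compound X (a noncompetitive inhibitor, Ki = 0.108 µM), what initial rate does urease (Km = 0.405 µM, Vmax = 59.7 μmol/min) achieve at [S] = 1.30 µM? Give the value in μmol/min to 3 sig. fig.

22.9 μmol/min

With α = 1 + [I]/Ki = 1 + 0.107/0.108 = 1.991, the noncompetitive rate law is v = (Vmax/α)·[S] / (Km + [S]).
v = (59.7/1.991)×1.30 / (0.405 + 1.30) = 38.99/1.705 = 22.9 μmol/min.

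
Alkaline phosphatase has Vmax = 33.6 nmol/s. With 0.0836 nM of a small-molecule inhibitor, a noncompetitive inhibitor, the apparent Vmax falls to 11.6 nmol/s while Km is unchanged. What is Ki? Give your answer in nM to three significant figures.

0.0441 nM

Noncompetitive: Vmax,app = Vmax/α with α = 1 + [I]/Ki.
α = Vmax/Vmax,app = 33.6/11.6 = 2.897.
Ki = [I]/(α − 1) = 0.0836/1.897 = 0.0441 nM.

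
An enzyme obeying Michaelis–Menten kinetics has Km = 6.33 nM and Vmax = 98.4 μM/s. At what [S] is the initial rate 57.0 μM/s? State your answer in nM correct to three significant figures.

The required fractional saturation is v/Vmax = 57.0/98.4 = 0.5793.
Then [S]/(Km+[S]) = 0.5793 ⇒ [S] = 6.33 × 0.5793/(1 − 0.5793) = 8.72 nM.

8.72 nM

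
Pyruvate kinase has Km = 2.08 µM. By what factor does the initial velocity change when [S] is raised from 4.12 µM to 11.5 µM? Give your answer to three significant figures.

The fractional saturations are [S]/(Km+[S]) = 4.12/6.200 = 0.6645 and 11.5/13.58 = 0.8468.
v₂/v₁ is just their ratio: 0.8468/0.6645 = 1.27.

1.27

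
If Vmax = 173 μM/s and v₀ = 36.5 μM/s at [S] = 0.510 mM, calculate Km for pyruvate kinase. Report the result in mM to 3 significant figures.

1.91 mM

From v = Vmax[S]/(Km+[S]), Km = [S](Vmax − v)/v.
Km = 0.510 × (173 − 36.5) / 36.5 = 69.61/36.5 = 1.91 mM.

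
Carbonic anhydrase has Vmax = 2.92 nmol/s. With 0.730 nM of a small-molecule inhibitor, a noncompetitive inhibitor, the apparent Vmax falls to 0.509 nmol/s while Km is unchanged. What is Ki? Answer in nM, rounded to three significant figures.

Noncompetitive: Vmax,app = Vmax/α with α = 1 + [I]/Ki.
α = Vmax/Vmax,app = 2.92/0.509 = 5.737.
Ki = [I]/(α − 1) = 0.730/4.737 = 0.154 nM.

0.154 nM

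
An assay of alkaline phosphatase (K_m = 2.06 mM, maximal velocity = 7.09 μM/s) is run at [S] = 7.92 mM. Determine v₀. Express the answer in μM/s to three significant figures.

5.63 μM/s

[S]/(Km+[S]) = 7.92/9.980 = 0.7936, the fractional saturation.
v = 0.7936 × Vmax = 0.7936 × 7.09 = 5.63 μM/s.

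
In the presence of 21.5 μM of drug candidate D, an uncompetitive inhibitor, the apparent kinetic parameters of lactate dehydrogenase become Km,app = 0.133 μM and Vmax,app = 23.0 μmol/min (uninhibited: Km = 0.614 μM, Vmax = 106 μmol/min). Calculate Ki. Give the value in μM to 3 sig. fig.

5.96 μM

Uncompetitive: Vmax,app = Vmax/α (and Km,app = Km/α) with α = 1 + [I]/Ki.
α = Vmax/Vmax,app = 106/23.0 = 4.609.
Since α = 1 + [I]/Ki, [I]/Ki = 4.609 − 1 = 3.609 and Ki = 21.5/3.609 = 5.96 μM.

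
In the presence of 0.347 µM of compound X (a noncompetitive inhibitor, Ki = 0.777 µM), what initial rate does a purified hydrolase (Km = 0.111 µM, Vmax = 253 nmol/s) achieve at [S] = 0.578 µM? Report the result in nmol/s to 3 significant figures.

147 nmol/s

With α = 1 + [I]/Ki = 1 + 0.347/0.777 = 1.447, the noncompetitive rate law is v = (Vmax/α)·[S] / (Km + [S]).
v = (253/1.447)×0.578 / (0.111 + 0.578) = 101.1/0.6890 = 147 nmol/s.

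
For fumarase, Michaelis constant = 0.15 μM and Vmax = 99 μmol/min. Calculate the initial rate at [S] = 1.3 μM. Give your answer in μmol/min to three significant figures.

88.8 μmol/min

v = Vmax·[S]/(Km + [S]) = 99 × 1.3 / (0.15 + 1.3)
  = 128.7 / 1.450 = 88.8 μmol/min.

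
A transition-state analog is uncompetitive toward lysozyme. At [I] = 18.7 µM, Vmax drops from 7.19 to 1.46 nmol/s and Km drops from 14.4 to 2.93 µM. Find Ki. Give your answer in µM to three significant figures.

Uncompetitive: Vmax,app = Vmax/α (and Km,app = Km/α) with α = 1 + [I]/Ki.
α = Vmax/Vmax,app = 7.19/1.46 = 4.925.
Since α = 1 + [I]/Ki, [I]/Ki = 4.925 − 1 = 3.925 and Ki = 18.7/3.925 = 4.76 µM.

4.76 µM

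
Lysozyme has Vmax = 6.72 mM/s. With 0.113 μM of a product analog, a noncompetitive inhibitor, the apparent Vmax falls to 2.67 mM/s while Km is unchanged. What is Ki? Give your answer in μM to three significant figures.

Noncompetitive: Vmax,app = Vmax/α with α = 1 + [I]/Ki.
α = Vmax/Vmax,app = 6.72/2.67 = 2.517.
Ki = [I]/(α − 1) = 0.113/1.517 = 0.0745 μM.

0.0745 μM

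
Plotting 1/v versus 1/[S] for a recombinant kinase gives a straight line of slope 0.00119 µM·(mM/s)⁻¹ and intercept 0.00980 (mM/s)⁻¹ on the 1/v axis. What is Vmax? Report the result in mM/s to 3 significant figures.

102 mM/s

The y-intercept of a Lineweaver–Burk plot equals 1/Vmax, so Vmax = 1/0.00980 = 102 mM/s.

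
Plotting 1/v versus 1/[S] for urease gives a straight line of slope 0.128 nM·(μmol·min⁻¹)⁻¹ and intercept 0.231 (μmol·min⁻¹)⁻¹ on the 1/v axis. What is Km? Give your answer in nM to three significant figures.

y-intercept = 1/Vmax ⇒ Vmax = 4.33 μmol·min⁻¹; slope = Km/Vmax ⇒ Km = slope × Vmax.
Km = 0.128 × 4.33 = 0.554 nM.

0.554 nM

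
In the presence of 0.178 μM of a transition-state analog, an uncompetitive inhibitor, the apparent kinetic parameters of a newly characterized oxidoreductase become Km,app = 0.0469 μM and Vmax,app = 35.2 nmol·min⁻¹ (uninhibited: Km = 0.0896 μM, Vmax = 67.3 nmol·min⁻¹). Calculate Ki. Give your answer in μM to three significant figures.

Uncompetitive: Vmax,app = Vmax/α (and Km,app = Km/α) with α = 1 + [I]/Ki.
α = Vmax/Vmax,app = 67.3/35.2 = 1.912.
Since α = 1 + [I]/Ki, [I]/Ki = 1.912 − 1 = 0.9119 and Ki = 0.178/0.9119 = 0.195 μM.

0.195 μM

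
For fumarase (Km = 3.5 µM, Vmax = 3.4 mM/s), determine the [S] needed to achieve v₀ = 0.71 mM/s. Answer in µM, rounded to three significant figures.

0.924 µM

The required fractional saturation is v/Vmax = 0.71/3.4 = 0.2088.
Then [S]/(Km+[S]) = 0.2088 ⇒ [S] = 3.5 × 0.2088/(1 − 0.2088) = 0.924 µM.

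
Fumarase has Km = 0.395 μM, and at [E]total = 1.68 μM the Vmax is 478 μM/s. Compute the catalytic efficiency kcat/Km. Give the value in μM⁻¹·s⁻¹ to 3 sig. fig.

kcat = Vmax/[E]total = 478/1.68 = 285 s⁻¹.
kcat/Km = 285/0.395 = 720 μM⁻¹·s⁻¹.

720 μM⁻¹·s⁻¹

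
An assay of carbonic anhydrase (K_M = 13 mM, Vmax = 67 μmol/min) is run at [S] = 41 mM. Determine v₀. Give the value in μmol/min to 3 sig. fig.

[S]/(Km+[S]) = 41/54.00 = 0.7593, the fractional saturation.
v = 0.7593 × Vmax = 0.7593 × 67 = 50.9 μmol/min.

50.9 μmol/min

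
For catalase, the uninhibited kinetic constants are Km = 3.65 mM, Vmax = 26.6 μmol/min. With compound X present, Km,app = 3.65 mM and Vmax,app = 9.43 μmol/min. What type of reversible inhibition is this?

noncompetitive

Vmax decreases (26.6 → 9.43 μmol/min) while Km is unchanged — pure noncompetitive inhibition.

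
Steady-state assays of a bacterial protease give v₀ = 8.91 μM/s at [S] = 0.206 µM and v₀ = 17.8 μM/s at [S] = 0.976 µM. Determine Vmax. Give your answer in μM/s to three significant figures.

24.3 μM/s

In reciprocal form, 1/v = (Km/Vmax)·(1/[S]) + 1/Vmax. The two points give (1/[S], 1/v) = (4.854, 0.1122) and (1.025, 0.05618).
Slope = (0.1122 − 0.05618)/(4.854 − 1.025) = 0.01464; intercept = 0.1122 − 0.01464×4.854 = 0.04118.
Vmax = 1/intercept = 24.3 μM/s; Km = slope × Vmax = 0.01464 × 24.3 = 0.355 µM.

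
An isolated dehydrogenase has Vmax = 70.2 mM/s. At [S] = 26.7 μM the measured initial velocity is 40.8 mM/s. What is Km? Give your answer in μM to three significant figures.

19.2 μM

From v = Vmax[S]/(Km+[S]), Km = [S](Vmax − v)/v.
Km = 26.7 × (70.2 − 40.8) / 40.8 = 785.0/40.8 = 19.2 μM.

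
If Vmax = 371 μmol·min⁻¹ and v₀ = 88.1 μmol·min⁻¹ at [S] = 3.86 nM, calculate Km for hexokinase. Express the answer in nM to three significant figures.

From v = Vmax[S]/(Km+[S]), Km = [S](Vmax − v)/v.
Km = 3.86 × (371 − 88.1) / 88.1 = 1092/88.1 = 12.4 nM.

12.4 nM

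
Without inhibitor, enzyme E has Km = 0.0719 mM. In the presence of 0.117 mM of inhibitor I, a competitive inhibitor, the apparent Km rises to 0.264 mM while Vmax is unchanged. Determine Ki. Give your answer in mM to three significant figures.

Competitive: Km,app = α·Km with α = 1 + [I]/Ki.
α = Km,app/Km = 0.264/0.0719 = 3.672.
Ki = [I]/(α − 1) = 0.117/2.672 = 0.0438 mM.

0.0438 mM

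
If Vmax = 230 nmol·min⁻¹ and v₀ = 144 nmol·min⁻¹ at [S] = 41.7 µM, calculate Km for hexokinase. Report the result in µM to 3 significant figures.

24.9 µM

v/Vmax = 144/230 = 0.6261 = [S]/(Km+[S]).
So Km + [S] = [S]/0.6261 = 66.60 µM, giving Km = 66.60 − 41.7 = 24.9 µM.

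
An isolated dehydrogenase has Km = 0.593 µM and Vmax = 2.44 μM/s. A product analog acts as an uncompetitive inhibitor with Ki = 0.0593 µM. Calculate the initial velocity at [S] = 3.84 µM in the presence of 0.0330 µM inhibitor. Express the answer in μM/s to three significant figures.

α = 1 + [I]/Ki = 1 + 0.0330/0.0593 = 1.556.
For an uncompetitive inhibitor, both parameters are divided by α, giving Vmax/α and Km/α: Km,app = 0.381 µM, Vmax,app = 1.57 μM/s.
v = Vmax,app·[S]/(Km,app + [S]) = 1.57 × 3.84/(0.381 + 3.84) = 1.43 μM/s.

1.43 μM/s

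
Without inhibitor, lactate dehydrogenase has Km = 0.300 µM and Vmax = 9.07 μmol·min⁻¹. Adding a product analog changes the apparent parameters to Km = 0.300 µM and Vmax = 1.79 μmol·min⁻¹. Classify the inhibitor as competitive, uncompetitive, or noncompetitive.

Vmax decreases (9.07 → 1.79 μmol·min⁻¹) while Km is unchanged — pure noncompetitive inhibition.

noncompetitive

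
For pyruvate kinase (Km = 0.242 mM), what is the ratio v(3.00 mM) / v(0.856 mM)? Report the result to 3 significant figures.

1.19

The fractional saturations are [S]/(Km+[S]) = 0.856/1.098 = 0.7796 and 3.00/3.242 = 0.9254.
v₂/v₁ is just their ratio: 0.9254/0.7796 = 1.19.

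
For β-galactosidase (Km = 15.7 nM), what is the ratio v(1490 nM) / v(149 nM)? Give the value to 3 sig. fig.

The fractional saturations are [S]/(Km+[S]) = 149/164.7 = 0.9047 and 1490/1506 = 0.9896.
v₂/v₁ is just their ratio: 0.9896/0.9047 = 1.09.

1.09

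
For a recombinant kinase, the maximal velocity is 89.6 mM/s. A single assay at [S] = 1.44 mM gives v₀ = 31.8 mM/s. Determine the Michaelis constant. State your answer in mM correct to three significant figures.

2.62 mM

From v = Vmax[S]/(Km+[S]), Km = [S](Vmax − v)/v.
Km = 1.44 × (89.6 − 31.8) / 31.8 = 83.23/31.8 = 2.62 mM.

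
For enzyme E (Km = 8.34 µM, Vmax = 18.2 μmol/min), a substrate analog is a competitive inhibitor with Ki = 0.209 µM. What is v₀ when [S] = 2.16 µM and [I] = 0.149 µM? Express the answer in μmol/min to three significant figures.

2.39 μmol/min

With α = 1 + [I]/Ki = 1 + 0.149/0.209 = 1.713, the competitive rate law is v = Vmax[S] / (αKm + [S]).
v = 18.2×2.16 / (1.713×8.34 + 2.16) = 39.31/16.45 = 2.39 μmol/min.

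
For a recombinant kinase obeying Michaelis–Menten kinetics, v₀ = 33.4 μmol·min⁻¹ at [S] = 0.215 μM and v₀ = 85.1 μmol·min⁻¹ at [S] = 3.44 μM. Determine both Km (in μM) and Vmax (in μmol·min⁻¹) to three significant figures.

Km = 0.396 μM; Vmax = 94.9 μmol·min⁻¹

In reciprocal form, 1/v = (Km/Vmax)·(1/[S]) + 1/Vmax. The two points give (1/[S], 1/v) = (4.651, 0.02994) and (0.2907, 0.01175).
Slope = (0.02994 − 0.01175)/(4.651 − 0.2907) = 0.004171; intercept = 0.02994 − 0.004171×4.651 = 0.01054.
Vmax = 1/intercept = 94.9 μmol·min⁻¹; Km = slope × Vmax = 0.004171 × 94.9 = 0.396 μM.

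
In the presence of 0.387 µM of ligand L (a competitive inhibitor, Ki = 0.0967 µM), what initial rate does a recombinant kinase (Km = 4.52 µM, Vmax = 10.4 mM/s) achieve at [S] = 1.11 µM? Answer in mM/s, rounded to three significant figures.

α = 1 + [I]/Ki = 1 + 0.387/0.0967 = 5.002.
For a competitive inhibitor, Vmax is unchanged and the apparent Km becomes α·Km: Km,app = 22.6 µM, Vmax,app = 10.4 mM/s.
v = Vmax,app·[S]/(Km,app + [S]) = 10.4 × 1.11/(22.6 + 1.11) = 0.487 mM/s.

0.487 mM/s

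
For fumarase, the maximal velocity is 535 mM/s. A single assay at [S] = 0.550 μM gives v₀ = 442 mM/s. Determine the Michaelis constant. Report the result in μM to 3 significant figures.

From v = Vmax[S]/(Km+[S]), Km = [S](Vmax − v)/v.
Km = 0.550 × (535 − 442) / 442 = 51.15/442 = 0.116 μM.

0.116 μM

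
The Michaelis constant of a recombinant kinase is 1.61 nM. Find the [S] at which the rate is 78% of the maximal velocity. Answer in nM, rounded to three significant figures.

5.71 nM

v/Vmax = [S]/(Km+[S]) = 0.78, so [S] = Km·0.78/(1 − 0.78) = 1.61 × 3.545.
[S] = 5.71 nM.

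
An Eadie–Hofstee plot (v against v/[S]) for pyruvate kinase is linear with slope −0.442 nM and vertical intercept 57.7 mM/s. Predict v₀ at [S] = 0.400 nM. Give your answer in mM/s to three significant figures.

In the Eadie–Hofstee form v = Vmax − Km·(v/[S]), the slope is −Km and the intercept is Vmax, so Km = 0.442 nM and Vmax = 57.7 mM/s.
v = 57.7 × 0.400/(0.442 + 0.400) = 27.4 mM/s.

27.4 mM/s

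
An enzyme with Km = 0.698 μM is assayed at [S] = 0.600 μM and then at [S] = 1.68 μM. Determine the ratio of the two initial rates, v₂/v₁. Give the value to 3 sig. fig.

1.53

The fractional saturations are [S]/(Km+[S]) = 0.600/1.298 = 0.4622 and 1.68/2.378 = 0.7065.
v₂/v₁ is just their ratio: 0.7065/0.4622 = 1.53.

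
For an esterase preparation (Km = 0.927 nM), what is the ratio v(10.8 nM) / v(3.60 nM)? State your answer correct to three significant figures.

The fractional saturations are [S]/(Km+[S]) = 3.60/4.527 = 0.7952 and 10.8/11.73 = 0.9210.
v₂/v₁ is just their ratio: 0.9210/0.7952 = 1.16.

1.16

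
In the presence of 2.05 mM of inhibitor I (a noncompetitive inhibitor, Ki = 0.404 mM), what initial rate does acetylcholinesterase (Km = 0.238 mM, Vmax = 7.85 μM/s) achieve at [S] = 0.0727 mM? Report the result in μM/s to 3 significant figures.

0.302 μM/s

α = 1 + [I]/Ki = 1 + 2.05/0.404 = 6.074.
For a noncompetitive inhibitor, Vmax is reduced to Vmax/α while Km is unchanged: Km,app = 0.238 mM, Vmax,app = 1.29 μM/s.
v = Vmax,app·[S]/(Km,app + [S]) = 1.29 × 0.0727/(0.238 + 0.0727) = 0.302 μM/s.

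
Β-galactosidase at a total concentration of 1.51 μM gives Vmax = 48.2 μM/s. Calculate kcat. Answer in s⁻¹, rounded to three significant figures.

31.9 s⁻¹

kcat = Vmax/[E]total = 48.2 μM/s / 1.51 μM = 31.9 s⁻¹.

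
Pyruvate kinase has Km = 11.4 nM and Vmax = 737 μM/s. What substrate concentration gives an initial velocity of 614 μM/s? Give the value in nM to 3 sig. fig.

The required fractional saturation is v/Vmax = 614/737 = 0.8331.
Then [S]/(Km+[S]) = 0.8331 ⇒ [S] = 11.4 × 0.8331/(1 − 0.8331) = 56.9 nM.

56.9 nM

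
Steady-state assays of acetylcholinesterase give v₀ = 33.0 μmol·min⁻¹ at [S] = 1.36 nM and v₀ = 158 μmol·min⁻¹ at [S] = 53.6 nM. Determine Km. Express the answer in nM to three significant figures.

5.86 nM

From v = Vmax[S]/(Km+[S]), each point gives Vmax = v(Km+[S])/[S].
Equating: 33.0(Km+1.36)/1.36 = 158(Km+53.6)/53.6.
24.26·Km + 33.0 = 2.948·Km + 158, so (24.26 − 2.948)·Km = 158 − 33.0.
Km = 125.0/21.32 = 5.86 nM; then Vmax = 33.0(5.86+1.36)/1.36 = 175 μmol·min⁻¹.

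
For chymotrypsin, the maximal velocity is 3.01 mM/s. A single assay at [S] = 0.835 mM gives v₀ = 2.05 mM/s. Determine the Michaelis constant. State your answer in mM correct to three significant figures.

From v = Vmax[S]/(Km+[S]), Km = [S](Vmax − v)/v.
Km = 0.835 × (3.01 − 2.05) / 2.05 = 0.8016/2.05 = 0.391 mM.

0.391 mM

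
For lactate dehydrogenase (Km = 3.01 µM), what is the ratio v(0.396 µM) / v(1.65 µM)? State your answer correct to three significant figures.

0.328

Since Vmax cancels, v₂/v₁ = [S]₂(Km+[S]₁) / [S]₁(Km+[S]₂).
= 0.396×(3.01+1.65) / (1.65×(3.01+0.396)) = 1.845/5.620 = 0.328.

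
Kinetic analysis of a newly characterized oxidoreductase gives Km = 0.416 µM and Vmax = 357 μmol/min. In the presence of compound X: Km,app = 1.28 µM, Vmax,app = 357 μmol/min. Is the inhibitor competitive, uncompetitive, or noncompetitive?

competitive

Km increases (0.416 → 1.28 µM) while Vmax is unchanged — the hallmark of competitive inhibition.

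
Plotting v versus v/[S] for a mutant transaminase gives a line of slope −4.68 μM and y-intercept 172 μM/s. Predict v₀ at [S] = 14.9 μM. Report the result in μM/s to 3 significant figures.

In the Eadie–Hofstee form v = Vmax − Km·(v/[S]), the slope is −Km and the intercept is Vmax, so Km = 4.68 μM and Vmax = 172 μM/s.
v = 172 × 14.9/(4.68 + 14.9) = 131 μM/s.

131 μM/s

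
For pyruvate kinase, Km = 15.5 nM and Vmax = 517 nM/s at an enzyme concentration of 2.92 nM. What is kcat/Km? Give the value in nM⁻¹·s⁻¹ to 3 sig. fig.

kcat = Vmax/[E]total = 517/2.92 = 177 s⁻¹.
kcat/Km = 177/15.5 = 11.4 nM⁻¹·s⁻¹.

11.4 nM⁻¹·s⁻¹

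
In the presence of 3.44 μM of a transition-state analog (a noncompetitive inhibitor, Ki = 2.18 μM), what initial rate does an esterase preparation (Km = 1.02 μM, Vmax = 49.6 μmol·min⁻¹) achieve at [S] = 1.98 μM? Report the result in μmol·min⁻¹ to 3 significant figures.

α = 1 + [I]/Ki = 1 + 3.44/2.18 = 2.578.
For a noncompetitive inhibitor, Vmax is reduced to Vmax/α while Km is unchanged: Km,app = 1.02 μM, Vmax,app = 19.2 μmol·min⁻¹.
v = Vmax,app·[S]/(Km,app + [S]) = 19.2 × 1.98/(1.02 + 1.98) = 12.7 μmol·min⁻¹.

12.7 μmol·min⁻¹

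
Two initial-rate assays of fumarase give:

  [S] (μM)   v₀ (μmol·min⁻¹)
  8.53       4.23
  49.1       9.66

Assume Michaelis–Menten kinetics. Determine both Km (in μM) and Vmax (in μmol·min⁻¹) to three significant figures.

From v = Vmax[S]/(Km+[S]), each point gives Vmax = v(Km+[S])/[S].
Equating: 4.23(Km+8.53)/8.53 = 9.66(Km+49.1)/49.1.
0.4959·Km + 4.23 = 0.1967·Km + 9.66, so (0.4959 − 0.1967)·Km = 9.66 − 4.23.
Km = 5.430/0.2992 = 18.2 μM; then Vmax = 4.23(18.2+8.53)/8.53 = 13.2 μmol·min⁻¹.

Km = 18.2 μM; Vmax = 13.2 μmol·min⁻¹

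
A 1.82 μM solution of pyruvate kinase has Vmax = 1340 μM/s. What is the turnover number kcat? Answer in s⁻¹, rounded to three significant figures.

kcat = Vmax/[E]total = 1340 μM/s / 1.82 μM = 736 s⁻¹.

736 s⁻¹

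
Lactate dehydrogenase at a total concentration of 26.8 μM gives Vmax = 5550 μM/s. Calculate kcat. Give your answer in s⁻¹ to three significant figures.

kcat = Vmax/[E]total = 5550 μM/s / 26.8 μM = 207 s⁻¹.

207 s⁻¹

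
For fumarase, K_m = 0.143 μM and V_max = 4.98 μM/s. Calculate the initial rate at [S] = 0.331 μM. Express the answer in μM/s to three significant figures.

v = Vmax·[S]/(Km + [S]) = 4.98 × 0.331 / (0.143 + 0.331)
  = 1.648 / 0.4740 = 3.48 μM/s.

3.48 μM/s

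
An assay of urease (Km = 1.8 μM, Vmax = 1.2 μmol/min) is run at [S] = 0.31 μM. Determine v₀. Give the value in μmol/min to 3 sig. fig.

[S]/(Km+[S]) = 0.31/2.110 = 0.1469, the fractional saturation.
v = 0.1469 × Vmax = 0.1469 × 1.2 = 0.176 μmol/min.

0.176 μmol/min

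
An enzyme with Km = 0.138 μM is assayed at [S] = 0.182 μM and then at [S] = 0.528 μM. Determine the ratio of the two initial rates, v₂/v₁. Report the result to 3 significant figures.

1.39

The fractional saturations are [S]/(Km+[S]) = 0.182/0.3200 = 0.5688 and 0.528/0.6660 = 0.7928.
v₂/v₁ is just their ratio: 0.7928/0.5688 = 1.39.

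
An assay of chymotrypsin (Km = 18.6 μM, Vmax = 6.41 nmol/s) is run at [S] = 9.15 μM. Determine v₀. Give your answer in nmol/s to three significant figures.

v = Vmax·[S]/(Km + [S]) = 6.41 × 9.15 / (18.6 + 9.15)
  = 58.65 / 27.75 = 2.11 nmol/s.

2.11 nmol/s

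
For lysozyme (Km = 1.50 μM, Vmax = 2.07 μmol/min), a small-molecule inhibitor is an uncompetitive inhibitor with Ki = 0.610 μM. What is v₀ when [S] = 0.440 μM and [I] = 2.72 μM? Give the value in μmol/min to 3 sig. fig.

0.233 μmol/min

With α = 1 + [I]/Ki = 1 + 2.72/0.610 = 5.459, the uncompetitive rate law is v = (Vmax/α)·[S] / (Km/α + [S]).
v = (2.07/5.459)×0.440 / (1.50/5.459 + 0.440) = 0.1668/0.7148 = 0.233 μmol/min.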